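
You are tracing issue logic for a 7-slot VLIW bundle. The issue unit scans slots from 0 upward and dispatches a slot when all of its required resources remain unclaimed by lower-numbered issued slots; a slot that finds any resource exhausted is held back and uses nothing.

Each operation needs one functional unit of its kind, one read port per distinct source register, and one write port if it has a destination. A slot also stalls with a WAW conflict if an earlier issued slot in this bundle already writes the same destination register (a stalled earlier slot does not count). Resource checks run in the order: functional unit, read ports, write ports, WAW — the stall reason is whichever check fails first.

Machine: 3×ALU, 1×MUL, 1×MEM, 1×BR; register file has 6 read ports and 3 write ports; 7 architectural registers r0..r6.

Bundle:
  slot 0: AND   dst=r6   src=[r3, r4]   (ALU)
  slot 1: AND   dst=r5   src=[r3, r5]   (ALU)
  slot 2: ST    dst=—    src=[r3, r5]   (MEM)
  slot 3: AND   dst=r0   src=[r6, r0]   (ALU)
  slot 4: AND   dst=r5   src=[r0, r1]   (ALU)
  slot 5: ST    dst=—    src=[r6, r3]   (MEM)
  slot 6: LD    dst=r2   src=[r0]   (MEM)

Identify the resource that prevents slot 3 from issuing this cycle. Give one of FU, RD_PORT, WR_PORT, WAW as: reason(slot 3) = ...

(0) want 1×ALU +2rd +1wr — yes → AL2|MU1|ME1|BR1|rd4|wr2
(1) want 1×ALU +2rd +1wr — yes → AL1|MU1|ME1|BR1|rd2|wr1
(2) want 1×MEM +2rd +0wr — yes → AL1|MU1|ME0|BR1|rd0|wr1
(3) want 1×ALU +2rd +1wr — RD_PORT → AL1|MU1|ME0|BR1|rd0|wr1
(4) want 1×ALU +2rd +1wr — RD_PORT → AL1|MU1|ME0|BR1|rd0|wr1
(5) want 1×MEM +2rd +0wr — FU → AL1|MU1|ME0|BR1|rd0|wr1
(6) want 1×MEM +1rd +1wr — FU → AL1|MU1|ME0|BR1|rd0|wr1

reason(slot 3) = RD_PORT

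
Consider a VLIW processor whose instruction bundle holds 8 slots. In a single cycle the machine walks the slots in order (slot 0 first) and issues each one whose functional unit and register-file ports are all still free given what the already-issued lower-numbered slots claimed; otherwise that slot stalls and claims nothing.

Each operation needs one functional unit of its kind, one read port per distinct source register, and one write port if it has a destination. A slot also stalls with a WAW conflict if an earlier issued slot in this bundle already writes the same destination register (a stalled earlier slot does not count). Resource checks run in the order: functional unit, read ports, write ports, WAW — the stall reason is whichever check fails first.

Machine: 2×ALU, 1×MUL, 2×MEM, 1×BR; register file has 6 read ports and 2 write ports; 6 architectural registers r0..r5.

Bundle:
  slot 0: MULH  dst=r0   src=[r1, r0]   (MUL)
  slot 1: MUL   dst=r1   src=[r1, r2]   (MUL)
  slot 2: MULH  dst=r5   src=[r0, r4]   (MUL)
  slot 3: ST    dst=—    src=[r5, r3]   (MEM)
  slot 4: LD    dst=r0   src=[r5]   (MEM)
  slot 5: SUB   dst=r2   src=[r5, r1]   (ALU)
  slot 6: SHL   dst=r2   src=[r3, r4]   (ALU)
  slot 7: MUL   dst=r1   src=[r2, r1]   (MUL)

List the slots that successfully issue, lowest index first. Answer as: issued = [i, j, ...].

#0 MUL src=r1,r0 dispatched  <A:2 Mu:0 Ld:2 B:1 rd:4 wr:1>
#1 MUL src=r1,r2 held:FU  <A:2 Mu:0 Ld:2 B:1 rd:4 wr:1>
#2 MUL src=r0,r4 held:FU  <A:2 Mu:0 Ld:2 B:1 rd:4 wr:1>
#3 MEM src=r5,r3 dispatched  <A:2 Mu:0 Ld:1 B:1 rd:2 wr:1>
#4 MEM src=r5 held:WAW  <A:2 Mu:0 Ld:1 B:1 rd:2 wr:1>
#5 ALU src=r5,r1 dispatched  <A:1 Mu:0 Ld:1 B:1 rd:0 wr:0>
#6 ALU src=r3,r4 held:RD_PORT  <A:1 Mu:0 Ld:1 B:1 rd:0 wr:0>
#7 MUL src=r2,r1 held:FU  <A:1 Mu:0 Ld:1 B:1 rd:0 wr:0>

issued = [0, 3, 5]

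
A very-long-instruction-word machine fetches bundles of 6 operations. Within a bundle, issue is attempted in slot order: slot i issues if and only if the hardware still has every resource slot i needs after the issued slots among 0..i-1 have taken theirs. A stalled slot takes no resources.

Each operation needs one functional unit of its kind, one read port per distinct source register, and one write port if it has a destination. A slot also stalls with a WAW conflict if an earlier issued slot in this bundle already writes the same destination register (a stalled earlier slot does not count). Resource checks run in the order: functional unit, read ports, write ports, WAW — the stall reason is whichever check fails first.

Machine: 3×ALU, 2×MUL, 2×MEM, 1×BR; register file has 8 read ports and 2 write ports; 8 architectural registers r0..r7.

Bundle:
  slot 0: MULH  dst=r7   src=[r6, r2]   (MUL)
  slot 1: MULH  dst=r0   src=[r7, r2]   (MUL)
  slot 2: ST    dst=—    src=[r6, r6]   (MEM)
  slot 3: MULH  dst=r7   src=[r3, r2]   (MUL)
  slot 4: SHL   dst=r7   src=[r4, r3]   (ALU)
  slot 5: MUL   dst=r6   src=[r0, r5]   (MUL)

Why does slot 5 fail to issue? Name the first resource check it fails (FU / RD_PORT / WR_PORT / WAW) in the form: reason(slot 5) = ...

slot 0 (MUL): ISSUE — free A3,Mu1,Ld2,B1 rp6 wp1
slot 1 (MUL): ISSUE — free A3,Mu0,Ld2,B1 rp4 wp0
slot 2 (MEM): ISSUE — free A3,Mu0,Ld1,B1 rp3 wp0
slot 3 (MUL): stall FU — free A3,Mu0,Ld1,B1 rp3 wp0
slot 4 (ALU): stall WR_PORT — free A3,Mu0,Ld1,B1 rp3 wp0
slot 5 (MUL): stall FU — free A3,Mu0,Ld1,B1 rp3 wp0

reason(slot 5) = FU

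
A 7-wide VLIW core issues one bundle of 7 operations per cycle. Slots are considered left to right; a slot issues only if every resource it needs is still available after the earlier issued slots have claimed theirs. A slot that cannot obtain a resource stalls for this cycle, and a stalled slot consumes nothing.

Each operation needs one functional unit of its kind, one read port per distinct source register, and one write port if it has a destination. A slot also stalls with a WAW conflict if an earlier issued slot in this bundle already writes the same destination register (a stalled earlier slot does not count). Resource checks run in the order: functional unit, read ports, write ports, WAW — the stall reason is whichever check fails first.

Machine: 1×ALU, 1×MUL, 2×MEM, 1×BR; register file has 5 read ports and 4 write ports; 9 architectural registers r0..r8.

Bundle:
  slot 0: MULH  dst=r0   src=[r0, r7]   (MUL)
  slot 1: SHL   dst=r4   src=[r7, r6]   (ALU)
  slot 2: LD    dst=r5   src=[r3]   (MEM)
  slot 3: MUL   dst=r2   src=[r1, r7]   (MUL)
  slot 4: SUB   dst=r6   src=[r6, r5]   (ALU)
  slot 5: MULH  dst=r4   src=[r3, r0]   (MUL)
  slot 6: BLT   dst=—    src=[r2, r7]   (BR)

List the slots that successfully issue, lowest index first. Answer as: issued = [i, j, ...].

issued = [0, 1, 2]

(0) want 1×MUL +2rd +1wr — yes → AL1|MU0|ME2|BR1|rd3|wr3
(1) want 1×ALU +2rd +1wr — yes → AL0|MU0|ME2|BR1|rd1|wr2
(2) want 1×MEM +1rd +1wr — yes → AL0|MU0|ME1|BR1|rd0|wr1
(3) want 1×MUL +2rd +1wr — FU → AL0|MU0|ME1|BR1|rd0|wr1
(4) want 1×ALU +2rd +1wr — FU → AL0|MU0|ME1|BR1|rd0|wr1
(5) want 1×MUL +2rd +1wr — FU → AL0|MU0|ME1|BR1|rd0|wr1
(6) want 1×BR +2rd +0wr — RD_PORT → AL0|MU0|ME1|BR1|rd0|wr1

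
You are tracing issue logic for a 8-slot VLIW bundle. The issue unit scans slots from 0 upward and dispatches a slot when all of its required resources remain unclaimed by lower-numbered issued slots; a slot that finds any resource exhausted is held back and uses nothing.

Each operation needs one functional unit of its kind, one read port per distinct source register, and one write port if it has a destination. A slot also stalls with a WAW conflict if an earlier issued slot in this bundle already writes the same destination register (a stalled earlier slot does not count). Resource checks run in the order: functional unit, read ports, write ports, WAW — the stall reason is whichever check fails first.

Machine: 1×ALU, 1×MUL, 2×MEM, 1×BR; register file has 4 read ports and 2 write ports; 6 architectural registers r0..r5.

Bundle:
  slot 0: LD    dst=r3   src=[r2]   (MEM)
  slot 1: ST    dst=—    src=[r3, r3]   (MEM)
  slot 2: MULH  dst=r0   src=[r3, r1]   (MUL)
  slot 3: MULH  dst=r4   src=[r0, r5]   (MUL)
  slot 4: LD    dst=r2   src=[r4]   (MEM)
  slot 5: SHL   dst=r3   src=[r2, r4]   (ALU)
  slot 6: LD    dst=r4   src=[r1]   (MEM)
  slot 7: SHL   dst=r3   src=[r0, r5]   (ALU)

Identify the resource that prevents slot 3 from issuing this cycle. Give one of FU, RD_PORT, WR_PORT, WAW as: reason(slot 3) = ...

reason(slot 3) = FU

(0) want 1×MEM +1rd +1wr — yes → AL1|MU1|ME1|BR1|rd3|wr1
(1) want 1×MEM +1rd +0wr — yes → AL1|MU1|ME0|BR1|rd2|wr1
(2) want 1×MUL +2rd +1wr — yes → AL1|MU0|ME0|BR1|rd0|wr0
(3) want 1×MUL +2rd +1wr — FU → AL1|MU0|ME0|BR1|rd0|wr0
(4) want 1×MEM +1rd +1wr — FU → AL1|MU0|ME0|BR1|rd0|wr0
(5) want 1×ALU +2rd +1wr — RD_PORT → AL1|MU0|ME0|BR1|rd0|wr0
(6) want 1×MEM +1rd +1wr — FU → AL1|MU0|ME0|BR1|rd0|wr0
(7) want 1×ALU +2rd +1wr — RD_PORT → AL1|MU0|ME0|BR1|rd0|wr0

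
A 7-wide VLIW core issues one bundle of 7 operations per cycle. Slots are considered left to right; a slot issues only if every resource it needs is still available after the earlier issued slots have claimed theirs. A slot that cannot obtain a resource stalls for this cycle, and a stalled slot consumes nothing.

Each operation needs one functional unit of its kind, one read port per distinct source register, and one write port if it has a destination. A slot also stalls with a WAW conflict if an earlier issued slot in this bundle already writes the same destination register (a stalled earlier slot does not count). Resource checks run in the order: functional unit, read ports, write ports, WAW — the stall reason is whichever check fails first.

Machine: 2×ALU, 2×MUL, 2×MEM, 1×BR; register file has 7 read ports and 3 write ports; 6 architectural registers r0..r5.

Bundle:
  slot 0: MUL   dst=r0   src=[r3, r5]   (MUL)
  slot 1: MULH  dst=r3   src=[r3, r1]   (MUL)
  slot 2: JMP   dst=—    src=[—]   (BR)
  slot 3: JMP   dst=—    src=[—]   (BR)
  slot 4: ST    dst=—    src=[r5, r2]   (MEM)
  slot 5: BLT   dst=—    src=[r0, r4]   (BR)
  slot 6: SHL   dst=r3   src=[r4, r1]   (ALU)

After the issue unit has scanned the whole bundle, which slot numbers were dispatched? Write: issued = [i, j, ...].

(0) want 1×MUL +2rd +1wr — yes → AL2|MU1|ME2|BR1|rd5|wr2
(1) want 1×MUL +2rd +1wr — yes → AL2|MU0|ME2|BR1|rd3|wr1
(2) want 1×BR +0rd +0wr — yes → AL2|MU0|ME2|BR0|rd3|wr1
(3) want 1×BR +0rd +0wr — FU → AL2|MU0|ME2|BR0|rd3|wr1
(4) want 1×MEM +2rd +0wr — yes → AL2|MU0|ME1|BR0|rd1|wr1
(5) want 1×BR +2rd +0wr — FU → AL2|MU0|ME1|BR0|rd1|wr1
(6) want 1×ALU +2rd +1wr — RD_PORT → AL2|MU0|ME1|BR0|rd1|wr1

issued = [0, 1, 2, 4]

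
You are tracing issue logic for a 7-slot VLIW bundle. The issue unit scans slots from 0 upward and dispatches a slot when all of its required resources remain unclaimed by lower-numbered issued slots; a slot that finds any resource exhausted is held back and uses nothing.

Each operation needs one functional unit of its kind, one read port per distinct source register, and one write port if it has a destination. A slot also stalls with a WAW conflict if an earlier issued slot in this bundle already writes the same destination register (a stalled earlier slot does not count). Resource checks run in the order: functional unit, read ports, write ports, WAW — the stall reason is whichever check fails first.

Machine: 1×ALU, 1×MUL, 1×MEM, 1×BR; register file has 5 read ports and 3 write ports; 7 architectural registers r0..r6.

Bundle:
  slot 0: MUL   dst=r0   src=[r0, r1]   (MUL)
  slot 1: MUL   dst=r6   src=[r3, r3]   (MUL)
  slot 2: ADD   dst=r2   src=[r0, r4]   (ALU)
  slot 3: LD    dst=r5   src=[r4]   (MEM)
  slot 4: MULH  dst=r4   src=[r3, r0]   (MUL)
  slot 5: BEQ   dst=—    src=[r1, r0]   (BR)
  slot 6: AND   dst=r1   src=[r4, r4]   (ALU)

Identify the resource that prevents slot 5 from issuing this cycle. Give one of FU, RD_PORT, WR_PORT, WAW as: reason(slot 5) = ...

[0] MUL needs rd=2 wr=1: ok; after: ALU=1 MUL=0 MEM=1 BR=1, R=3, W=2
[1] MUL needs rd=1 wr=1: FU; after: ALU=1 MUL=0 MEM=1 BR=1, R=3, W=2
[2] ALU needs rd=2 wr=1: ok; after: ALU=0 MUL=0 MEM=1 BR=1, R=1, W=1
[3] MEM needs rd=1 wr=1: ok; after: ALU=0 MUL=0 MEM=0 BR=1, R=0, W=0
[4] MUL needs rd=2 wr=1: FU; after: ALU=0 MUL=0 MEM=0 BR=1, R=0, W=0
[5] BR needs rd=2 wr=0: RD_PORT; after: ALU=0 MUL=0 MEM=0 BR=1, R=0, W=0
[6] ALU needs rd=1 wr=1: FU; after: ALU=0 MUL=0 MEM=0 BR=1, R=0, W=0

reason(slot 5) = RD_PORT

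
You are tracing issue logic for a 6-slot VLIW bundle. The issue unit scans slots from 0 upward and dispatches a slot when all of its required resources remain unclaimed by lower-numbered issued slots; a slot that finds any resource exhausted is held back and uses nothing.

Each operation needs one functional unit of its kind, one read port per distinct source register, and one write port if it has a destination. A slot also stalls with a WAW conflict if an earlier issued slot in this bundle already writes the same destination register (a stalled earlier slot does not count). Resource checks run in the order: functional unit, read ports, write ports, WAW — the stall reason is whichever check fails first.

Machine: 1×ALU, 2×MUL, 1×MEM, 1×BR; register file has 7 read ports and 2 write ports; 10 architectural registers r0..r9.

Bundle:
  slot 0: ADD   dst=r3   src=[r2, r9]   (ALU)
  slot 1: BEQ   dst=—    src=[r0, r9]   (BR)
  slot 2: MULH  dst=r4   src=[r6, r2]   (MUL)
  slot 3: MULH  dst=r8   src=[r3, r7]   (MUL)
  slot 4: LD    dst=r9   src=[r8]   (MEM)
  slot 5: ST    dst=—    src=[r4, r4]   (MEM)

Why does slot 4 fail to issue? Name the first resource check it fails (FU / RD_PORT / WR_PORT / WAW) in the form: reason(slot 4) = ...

(0) want 1×ALU +2rd +1wr — yes → AL0|MU2|ME1|BR1|rd5|wr1
(1) want 1×BR +2rd +0wr — yes → AL0|MU2|ME1|BR0|rd3|wr1
(2) want 1×MUL +2rd +1wr — yes → AL0|MU1|ME1|BR0|rd1|wr0
(3) want 1×MUL +2rd +1wr — RD_PORT → AL0|MU1|ME1|BR0|rd1|wr0
(4) want 1×MEM +1rd +1wr — WR_PORT → AL0|MU1|ME1|BR0|rd1|wr0
(5) want 1×MEM +1rd +0wr — yes → AL0|MU1|ME0|BR0|rd0|wr0

reason(slot 4) = WR_PORT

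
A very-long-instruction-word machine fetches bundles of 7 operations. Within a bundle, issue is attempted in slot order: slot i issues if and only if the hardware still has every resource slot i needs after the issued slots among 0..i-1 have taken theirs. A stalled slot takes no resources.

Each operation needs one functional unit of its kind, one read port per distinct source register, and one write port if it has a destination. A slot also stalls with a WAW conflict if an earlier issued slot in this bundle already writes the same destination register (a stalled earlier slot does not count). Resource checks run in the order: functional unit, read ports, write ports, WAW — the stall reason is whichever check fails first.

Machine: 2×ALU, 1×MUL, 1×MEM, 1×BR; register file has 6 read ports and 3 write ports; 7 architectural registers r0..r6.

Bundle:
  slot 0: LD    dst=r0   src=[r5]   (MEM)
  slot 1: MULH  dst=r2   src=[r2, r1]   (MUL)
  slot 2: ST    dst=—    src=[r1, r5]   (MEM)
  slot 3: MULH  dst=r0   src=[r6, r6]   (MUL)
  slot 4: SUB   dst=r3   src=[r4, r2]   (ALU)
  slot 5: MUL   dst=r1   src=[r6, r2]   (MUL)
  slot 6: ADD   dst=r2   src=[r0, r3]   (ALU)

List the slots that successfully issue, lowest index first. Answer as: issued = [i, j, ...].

issued = [0, 1, 4]

#0 MEM src=r5 dispatched  <A:2 Mu:1 Ld:0 B:1 rd:5 wr:2>
#1 MUL src=r2,r1 dispatched  <A:2 Mu:0 Ld:0 B:1 rd:3 wr:1>
#2 MEM src=r1,r5 held:FU  <A:2 Mu:0 Ld:0 B:1 rd:3 wr:1>
#3 MUL src=r6,r6 held:FU  <A:2 Mu:0 Ld:0 B:1 rd:3 wr:1>
#4 ALU src=r4,r2 dispatched  <A:1 Mu:0 Ld:0 B:1 rd:1 wr:0>
#5 MUL src=r6,r2 held:FU  <A:1 Mu:0 Ld:0 B:1 rd:1 wr:0>
#6 ALU src=r0,r3 held:RD_PORT  <A:1 Mu:0 Ld:0 B:1 rd:1 wr:0>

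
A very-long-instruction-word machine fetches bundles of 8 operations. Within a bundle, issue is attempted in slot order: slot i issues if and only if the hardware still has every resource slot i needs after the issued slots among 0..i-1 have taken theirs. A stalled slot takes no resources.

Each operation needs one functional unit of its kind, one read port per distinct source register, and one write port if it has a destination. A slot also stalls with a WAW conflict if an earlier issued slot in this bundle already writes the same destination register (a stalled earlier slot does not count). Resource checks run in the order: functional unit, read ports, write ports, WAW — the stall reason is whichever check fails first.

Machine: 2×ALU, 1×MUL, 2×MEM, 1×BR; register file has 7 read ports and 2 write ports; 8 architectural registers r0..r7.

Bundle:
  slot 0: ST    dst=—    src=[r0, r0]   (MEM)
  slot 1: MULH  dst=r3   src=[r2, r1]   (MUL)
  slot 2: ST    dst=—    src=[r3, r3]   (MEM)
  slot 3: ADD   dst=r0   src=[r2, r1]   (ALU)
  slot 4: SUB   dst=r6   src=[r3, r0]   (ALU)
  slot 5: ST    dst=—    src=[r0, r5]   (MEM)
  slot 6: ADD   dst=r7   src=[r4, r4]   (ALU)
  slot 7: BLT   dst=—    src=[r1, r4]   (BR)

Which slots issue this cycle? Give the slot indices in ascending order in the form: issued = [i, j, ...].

  0. MEM ⇒ go  {2A/1Mu/1Ld/1B | 6r 2w}
  1. MUL→r3 ⇒ go  {2A/0Mu/1Ld/1B | 4r 1w}
  2. MEM ⇒ go  {2A/0Mu/0Ld/1B | 3r 1w}
  3. ALU→r0 ⇒ go  {1A/0Mu/0Ld/1B | 1r 0w}
  4. ALU→r6 ⇒ no(RD_PORT)  {1A/0Mu/0Ld/1B | 1r 0w}
  5. MEM ⇒ no(FU)  {1A/0Mu/0Ld/1B | 1r 0w}
  6. ALU→r7 ⇒ no(WR_PORT)  {1A/0Mu/0Ld/1B | 1r 0w}
  7. BR ⇒ no(RD_PORT)  {1A/0Mu/0Ld/1B | 1r 0w}

issued = [0, 1, 2, 3]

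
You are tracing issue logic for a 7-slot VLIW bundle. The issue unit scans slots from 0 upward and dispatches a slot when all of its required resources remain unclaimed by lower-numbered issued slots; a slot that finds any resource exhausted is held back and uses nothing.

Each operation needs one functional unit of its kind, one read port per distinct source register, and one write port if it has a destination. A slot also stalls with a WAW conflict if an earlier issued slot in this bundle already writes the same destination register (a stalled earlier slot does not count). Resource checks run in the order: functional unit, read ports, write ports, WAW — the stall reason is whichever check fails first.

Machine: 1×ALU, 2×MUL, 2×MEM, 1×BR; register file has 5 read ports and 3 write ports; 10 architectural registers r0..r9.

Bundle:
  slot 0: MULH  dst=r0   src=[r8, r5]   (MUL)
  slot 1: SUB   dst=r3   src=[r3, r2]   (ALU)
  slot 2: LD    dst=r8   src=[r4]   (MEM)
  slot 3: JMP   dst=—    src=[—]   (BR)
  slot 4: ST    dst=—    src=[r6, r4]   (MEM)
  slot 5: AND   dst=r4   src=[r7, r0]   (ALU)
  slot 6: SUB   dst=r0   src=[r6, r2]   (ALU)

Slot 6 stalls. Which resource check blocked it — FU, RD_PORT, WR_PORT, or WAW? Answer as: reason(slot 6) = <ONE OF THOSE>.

reason(slot 6) = FU

#0 MUL src=r8,r5 dispatched  <A:1 Mu:1 Ld:2 B:1 rd:3 wr:2>
#1 ALU src=r3,r2 dispatched  <A:0 Mu:1 Ld:2 B:1 rd:1 wr:1>
#2 MEM src=r4 dispatched  <A:0 Mu:1 Ld:1 B:1 rd:0 wr:0>
#3 BR src=- dispatched  <A:0 Mu:1 Ld:1 B:0 rd:0 wr:0>
#4 MEM src=r6,r4 held:RD_PORT  <A:0 Mu:1 Ld:1 B:0 rd:0 wr:0>
#5 ALU src=r7,r0 held:FU  <A:0 Mu:1 Ld:1 B:0 rd:0 wr:0>
#6 ALU src=r6,r2 held:FU  <A:0 Mu:1 Ld:1 B:0 rd:0 wr:0>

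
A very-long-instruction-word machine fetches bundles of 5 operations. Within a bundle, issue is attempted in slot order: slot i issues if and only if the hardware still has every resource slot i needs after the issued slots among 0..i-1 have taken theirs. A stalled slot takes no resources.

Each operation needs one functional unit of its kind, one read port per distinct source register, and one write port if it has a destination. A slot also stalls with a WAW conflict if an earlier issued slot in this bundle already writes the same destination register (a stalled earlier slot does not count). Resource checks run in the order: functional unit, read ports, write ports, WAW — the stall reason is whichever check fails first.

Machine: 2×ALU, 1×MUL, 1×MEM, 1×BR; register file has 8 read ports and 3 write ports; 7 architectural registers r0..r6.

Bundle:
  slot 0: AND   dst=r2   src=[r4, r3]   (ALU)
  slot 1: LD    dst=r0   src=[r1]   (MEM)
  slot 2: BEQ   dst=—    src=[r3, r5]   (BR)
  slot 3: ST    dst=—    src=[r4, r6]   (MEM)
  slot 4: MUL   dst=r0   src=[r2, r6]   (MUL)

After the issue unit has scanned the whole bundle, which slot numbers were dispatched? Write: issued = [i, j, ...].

#0 ALU src=r4,r3 dispatched  <A:1 Mu:1 Ld:1 B:1 rd:6 wr:2>
#1 MEM src=r1 dispatched  <A:1 Mu:1 Ld:0 B:1 rd:5 wr:1>
#2 BR src=r3,r5 dispatched  <A:1 Mu:1 Ld:0 B:0 rd:3 wr:1>
#3 MEM src=r4,r6 held:FU  <A:1 Mu:1 Ld:0 B:0 rd:3 wr:1>
#4 MUL src=r2,r6 held:WAW  <A:1 Mu:1 Ld:0 B:0 rd:3 wr:1>

issued = [0, 1, 2]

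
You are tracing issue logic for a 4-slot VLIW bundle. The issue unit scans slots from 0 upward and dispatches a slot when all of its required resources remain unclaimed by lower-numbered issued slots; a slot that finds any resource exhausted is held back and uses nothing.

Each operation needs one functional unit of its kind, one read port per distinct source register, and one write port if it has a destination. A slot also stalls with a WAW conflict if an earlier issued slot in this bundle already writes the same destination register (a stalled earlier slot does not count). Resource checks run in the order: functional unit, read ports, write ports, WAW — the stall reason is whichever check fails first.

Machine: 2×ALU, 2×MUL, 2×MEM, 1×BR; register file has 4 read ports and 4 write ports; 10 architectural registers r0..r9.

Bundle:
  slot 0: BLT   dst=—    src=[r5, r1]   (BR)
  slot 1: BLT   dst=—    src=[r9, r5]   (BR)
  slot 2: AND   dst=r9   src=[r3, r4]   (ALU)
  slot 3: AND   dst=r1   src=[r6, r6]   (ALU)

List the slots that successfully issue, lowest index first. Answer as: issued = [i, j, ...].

issued = [0, 2]

[0] BR needs rd=2 wr=0: ok; after: ALU=2 MUL=2 MEM=2 BR=0, R=2, W=4
[1] BR needs rd=2 wr=0: FU; after: ALU=2 MUL=2 MEM=2 BR=0, R=2, W=4
[2] ALU needs rd=2 wr=1: ok; after: ALU=1 MUL=2 MEM=2 BR=0, R=0, W=3
[3] ALU needs rd=1 wr=1: RD_PORT; after: ALU=1 MUL=2 MEM=2 BR=0, R=0, W=3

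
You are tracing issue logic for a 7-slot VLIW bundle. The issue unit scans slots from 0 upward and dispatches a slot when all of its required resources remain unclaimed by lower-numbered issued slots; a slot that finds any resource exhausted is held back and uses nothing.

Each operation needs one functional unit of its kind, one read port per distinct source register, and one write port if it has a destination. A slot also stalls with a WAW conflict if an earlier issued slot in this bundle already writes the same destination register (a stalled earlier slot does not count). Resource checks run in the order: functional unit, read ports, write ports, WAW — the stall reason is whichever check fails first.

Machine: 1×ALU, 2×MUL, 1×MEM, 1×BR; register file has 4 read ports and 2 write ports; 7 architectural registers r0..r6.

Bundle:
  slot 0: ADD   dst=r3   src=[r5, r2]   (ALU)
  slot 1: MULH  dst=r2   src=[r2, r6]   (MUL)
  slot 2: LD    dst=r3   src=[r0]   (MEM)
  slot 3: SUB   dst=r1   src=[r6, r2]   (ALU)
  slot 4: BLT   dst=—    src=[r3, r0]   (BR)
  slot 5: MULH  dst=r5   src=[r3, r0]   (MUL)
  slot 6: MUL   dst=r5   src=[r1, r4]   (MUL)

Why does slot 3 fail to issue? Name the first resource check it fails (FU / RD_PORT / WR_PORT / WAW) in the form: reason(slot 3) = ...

(0) want 1×ALU +2rd +1wr — yes → AL0|MU2|ME1|BR1|rd2|wr1
(1) want 1×MUL +2rd +1wr — yes → AL0|MU1|ME1|BR1|rd0|wr0
(2) want 1×MEM +1rd +1wr — RD_PORT → AL0|MU1|ME1|BR1|rd0|wr0
(3) want 1×ALU +2rd +1wr — FU → AL0|MU1|ME1|BR1|rd0|wr0
(4) want 1×BR +2rd +0wr — RD_PORT → AL0|MU1|ME1|BR1|rd0|wr0
(5) want 1×MUL +2rd +1wr — RD_PORT → AL0|MU1|ME1|BR1|rd0|wr0
(6) want 1×MUL +2rd +1wr — RD_PORT → AL0|MU1|ME1|BR1|rd0|wr0

reason(slot 3) = FU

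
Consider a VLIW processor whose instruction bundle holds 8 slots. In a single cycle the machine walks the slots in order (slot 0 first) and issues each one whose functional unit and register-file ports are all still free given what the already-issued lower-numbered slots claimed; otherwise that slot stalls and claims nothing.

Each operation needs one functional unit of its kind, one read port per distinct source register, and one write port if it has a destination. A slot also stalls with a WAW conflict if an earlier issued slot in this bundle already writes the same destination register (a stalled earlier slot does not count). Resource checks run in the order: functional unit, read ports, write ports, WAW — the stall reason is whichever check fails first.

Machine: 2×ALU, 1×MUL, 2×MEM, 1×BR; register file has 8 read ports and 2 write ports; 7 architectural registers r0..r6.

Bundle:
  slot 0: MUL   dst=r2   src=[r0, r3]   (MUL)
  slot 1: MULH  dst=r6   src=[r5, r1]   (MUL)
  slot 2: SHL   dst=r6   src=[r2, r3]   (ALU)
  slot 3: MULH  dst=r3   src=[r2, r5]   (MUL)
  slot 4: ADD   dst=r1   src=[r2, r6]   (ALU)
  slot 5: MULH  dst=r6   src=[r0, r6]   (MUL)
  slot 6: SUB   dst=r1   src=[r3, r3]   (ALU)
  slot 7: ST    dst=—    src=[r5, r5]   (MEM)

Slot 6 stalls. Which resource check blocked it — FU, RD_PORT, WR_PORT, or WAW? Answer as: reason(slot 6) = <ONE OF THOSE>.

slot 0 (MUL): ISSUE — free A2,Mu0,Ld2,B1 rp6 wp1
slot 1 (MUL): stall FU — free A2,Mu0,Ld2,B1 rp6 wp1
slot 2 (ALU): ISSUE — free A1,Mu0,Ld2,B1 rp4 wp0
slot 3 (MUL): stall FU — free A1,Mu0,Ld2,B1 rp4 wp0
slot 4 (ALU): stall WR_PORT — free A1,Mu0,Ld2,B1 rp4 wp0
slot 5 (MUL): stall FU — free A1,Mu0,Ld2,B1 rp4 wp0
slot 6 (ALU): stall WR_PORT — free A1,Mu0,Ld2,B1 rp4 wp0
slot 7 (MEM): ISSUE — free A1,Mu0,Ld1,B1 rp3 wp0

reason(slot 6) = WR_PORT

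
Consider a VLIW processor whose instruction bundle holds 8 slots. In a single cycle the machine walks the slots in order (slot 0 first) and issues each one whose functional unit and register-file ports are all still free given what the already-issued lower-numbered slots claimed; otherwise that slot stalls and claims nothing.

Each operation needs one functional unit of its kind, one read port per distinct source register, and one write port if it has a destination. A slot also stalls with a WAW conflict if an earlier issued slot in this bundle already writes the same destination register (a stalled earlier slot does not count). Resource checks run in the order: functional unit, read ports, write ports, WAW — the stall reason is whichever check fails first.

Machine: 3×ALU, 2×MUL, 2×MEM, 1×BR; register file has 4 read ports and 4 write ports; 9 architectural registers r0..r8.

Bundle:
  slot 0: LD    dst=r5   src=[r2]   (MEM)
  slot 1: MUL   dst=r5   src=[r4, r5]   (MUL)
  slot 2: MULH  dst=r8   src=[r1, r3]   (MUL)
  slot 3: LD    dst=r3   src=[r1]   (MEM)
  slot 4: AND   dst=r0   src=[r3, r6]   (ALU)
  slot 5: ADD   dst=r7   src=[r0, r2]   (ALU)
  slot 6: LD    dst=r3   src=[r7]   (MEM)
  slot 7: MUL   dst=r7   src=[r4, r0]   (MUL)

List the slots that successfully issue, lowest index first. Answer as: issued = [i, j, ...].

issued = [0, 2, 3]

#0 MEM src=r2 dispatched  <A:3 Mu:2 Ld:1 B:1 rd:3 wr:3>
#1 MUL src=r4,r5 held:WAW  <A:3 Mu:2 Ld:1 B:1 rd:3 wr:3>
#2 MUL src=r1,r3 dispatched  <A:3 Mu:1 Ld:1 B:1 rd:1 wr:2>
#3 MEM src=r1 dispatched  <A:3 Mu:1 Ld:0 B:1 rd:0 wr:1>
#4 ALU src=r3,r6 held:RD_PORT  <A:3 Mu:1 Ld:0 B:1 rd:0 wr:1>
#5 ALU src=r0,r2 held:RD_PORT  <A:3 Mu:1 Ld:0 B:1 rd:0 wr:1>
#6 MEM src=r7 held:FU  <A:3 Mu:1 Ld:0 B:1 rd:0 wr:1>
#7 MUL src=r4,r0 held:RD_PORT  <A:3 Mu:1 Ld:0 B:1 rd:0 wr:1>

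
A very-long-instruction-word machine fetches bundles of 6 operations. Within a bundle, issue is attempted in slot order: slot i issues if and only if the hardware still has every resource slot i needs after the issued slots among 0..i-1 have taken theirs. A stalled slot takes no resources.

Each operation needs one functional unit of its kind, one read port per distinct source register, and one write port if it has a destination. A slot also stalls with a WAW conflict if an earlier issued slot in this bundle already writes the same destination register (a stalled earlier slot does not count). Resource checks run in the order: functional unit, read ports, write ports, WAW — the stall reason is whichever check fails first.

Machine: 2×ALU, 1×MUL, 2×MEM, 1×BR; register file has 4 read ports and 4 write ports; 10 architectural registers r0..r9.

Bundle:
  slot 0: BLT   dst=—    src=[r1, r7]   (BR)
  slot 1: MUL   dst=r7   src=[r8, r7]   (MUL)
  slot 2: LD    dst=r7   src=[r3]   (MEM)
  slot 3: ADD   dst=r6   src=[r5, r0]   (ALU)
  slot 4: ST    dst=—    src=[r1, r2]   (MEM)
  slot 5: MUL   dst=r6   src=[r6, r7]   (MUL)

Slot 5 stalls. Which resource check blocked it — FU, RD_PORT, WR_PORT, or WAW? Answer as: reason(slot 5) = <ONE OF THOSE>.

(0) want 1×BR +2rd +0wr — yes → AL2|MU1|ME2|BR0|rd2|wr4
(1) want 1×MUL +2rd +1wr — yes → AL2|MU0|ME2|BR0|rd0|wr3
(2) want 1×MEM +1rd +1wr — RD_PORT → AL2|MU0|ME2|BR0|rd0|wr3
(3) want 1×ALU +2rd +1wr — RD_PORT → AL2|MU0|ME2|BR0|rd0|wr3
(4) want 1×MEM +2rd +0wr — RD_PORT → AL2|MU0|ME2|BR0|rd0|wr3
(5) want 1×MUL +2rd +1wr — FU → AL2|MU0|ME2|BR0|rd0|wr3

reason(slot 5) = FU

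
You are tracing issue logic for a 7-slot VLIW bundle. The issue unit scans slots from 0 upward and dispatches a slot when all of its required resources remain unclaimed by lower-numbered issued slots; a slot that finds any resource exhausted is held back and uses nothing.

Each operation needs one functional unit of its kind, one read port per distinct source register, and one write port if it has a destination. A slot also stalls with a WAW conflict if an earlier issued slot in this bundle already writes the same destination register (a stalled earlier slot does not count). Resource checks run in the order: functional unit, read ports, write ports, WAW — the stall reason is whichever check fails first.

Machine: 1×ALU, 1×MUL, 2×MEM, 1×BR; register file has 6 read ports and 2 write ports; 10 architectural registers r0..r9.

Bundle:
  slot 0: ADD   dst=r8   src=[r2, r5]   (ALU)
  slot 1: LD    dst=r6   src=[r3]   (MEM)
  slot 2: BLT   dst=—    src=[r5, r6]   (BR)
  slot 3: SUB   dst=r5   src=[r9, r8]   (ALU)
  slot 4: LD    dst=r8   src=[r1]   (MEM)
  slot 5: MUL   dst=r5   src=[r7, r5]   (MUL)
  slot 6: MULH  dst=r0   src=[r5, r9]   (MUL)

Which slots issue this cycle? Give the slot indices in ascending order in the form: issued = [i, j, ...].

issued = [0, 1, 2]

#0 ALU src=r2,r5 dispatched  <A:0 Mu:1 Ld:2 B:1 rd:4 wr:1>
#1 MEM src=r3 dispatched  <A:0 Mu:1 Ld:1 B:1 rd:3 wr:0>
#2 BR src=r5,r6 dispatched  <A:0 Mu:1 Ld:1 B:0 rd:1 wr:0>
#3 ALU src=r9,r8 held:FU  <A:0 Mu:1 Ld:1 B:0 rd:1 wr:0>
#4 MEM src=r1 held:WR_PORT  <A:0 Mu:1 Ld:1 B:0 rd:1 wr:0>
#5 MUL src=r7,r5 held:RD_PORT  <A:0 Mu:1 Ld:1 B:0 rd:1 wr:0>
#6 MUL src=r5,r9 held:RD_PORT  <A:0 Mu:1 Ld:1 B:0 rd:1 wr:0>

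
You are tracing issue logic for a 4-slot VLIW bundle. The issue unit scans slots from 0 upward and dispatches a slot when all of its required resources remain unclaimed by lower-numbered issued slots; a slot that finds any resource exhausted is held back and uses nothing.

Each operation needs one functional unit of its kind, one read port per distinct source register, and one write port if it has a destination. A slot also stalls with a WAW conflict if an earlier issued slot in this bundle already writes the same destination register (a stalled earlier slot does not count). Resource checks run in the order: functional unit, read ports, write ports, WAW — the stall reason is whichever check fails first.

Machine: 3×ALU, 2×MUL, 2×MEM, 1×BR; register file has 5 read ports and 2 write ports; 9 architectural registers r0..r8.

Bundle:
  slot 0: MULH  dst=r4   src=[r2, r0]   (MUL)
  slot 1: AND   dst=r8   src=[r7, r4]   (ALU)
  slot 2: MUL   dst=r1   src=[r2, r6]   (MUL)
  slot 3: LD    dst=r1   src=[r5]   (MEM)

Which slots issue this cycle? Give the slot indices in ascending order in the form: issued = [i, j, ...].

[0] MUL needs rd=2 wr=1: ok; after: ALU=3 MUL=1 MEM=2 BR=1, R=3, W=1
[1] ALU needs rd=2 wr=1: ok; after: ALU=2 MUL=1 MEM=2 BR=1, R=1, W=0
[2] MUL needs rd=2 wr=1: RD_PORT; after: ALU=2 MUL=1 MEM=2 BR=1, R=1, W=0
[3] MEM needs rd=1 wr=1: WR_PORT; after: ALU=2 MUL=1 MEM=2 BR=1, R=1, W=0

issued = [0, 1]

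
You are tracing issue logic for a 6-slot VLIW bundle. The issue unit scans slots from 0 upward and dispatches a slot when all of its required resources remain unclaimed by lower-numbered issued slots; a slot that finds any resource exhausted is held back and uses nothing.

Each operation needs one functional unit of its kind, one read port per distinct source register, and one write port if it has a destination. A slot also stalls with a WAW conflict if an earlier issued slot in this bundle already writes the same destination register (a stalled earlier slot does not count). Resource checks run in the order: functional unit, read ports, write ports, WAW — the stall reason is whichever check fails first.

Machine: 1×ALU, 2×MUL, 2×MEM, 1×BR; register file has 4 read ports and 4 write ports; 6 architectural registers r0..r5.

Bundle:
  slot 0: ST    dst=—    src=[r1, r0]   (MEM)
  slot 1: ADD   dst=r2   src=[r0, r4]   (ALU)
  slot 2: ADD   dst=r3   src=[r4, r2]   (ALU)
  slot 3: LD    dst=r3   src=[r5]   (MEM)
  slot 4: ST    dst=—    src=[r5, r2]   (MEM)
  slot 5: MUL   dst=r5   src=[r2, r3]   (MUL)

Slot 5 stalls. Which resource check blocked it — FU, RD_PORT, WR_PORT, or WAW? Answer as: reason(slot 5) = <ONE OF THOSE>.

reason(slot 5) = RD_PORT

(0) want 1×MEM +2rd +0wr — yes → AL1|MU2|ME1|BR1|rd2|wr4
(1) want 1×ALU +2rd +1wr — yes → AL0|MU2|ME1|BR1|rd0|wr3
(2) want 1×ALU +2rd +1wr — FU → AL0|MU2|ME1|BR1|rd0|wr3
(3) want 1×MEM +1rd +1wr — RD_PORT → AL0|MU2|ME1|BR1|rd0|wr3
(4) want 1×MEM +2rd +0wr — RD_PORT → AL0|MU2|ME1|BR1|rd0|wr3
(5) want 1×MUL +2rd +1wr — RD_PORT → AL0|MU2|ME1|BR1|rd0|wr3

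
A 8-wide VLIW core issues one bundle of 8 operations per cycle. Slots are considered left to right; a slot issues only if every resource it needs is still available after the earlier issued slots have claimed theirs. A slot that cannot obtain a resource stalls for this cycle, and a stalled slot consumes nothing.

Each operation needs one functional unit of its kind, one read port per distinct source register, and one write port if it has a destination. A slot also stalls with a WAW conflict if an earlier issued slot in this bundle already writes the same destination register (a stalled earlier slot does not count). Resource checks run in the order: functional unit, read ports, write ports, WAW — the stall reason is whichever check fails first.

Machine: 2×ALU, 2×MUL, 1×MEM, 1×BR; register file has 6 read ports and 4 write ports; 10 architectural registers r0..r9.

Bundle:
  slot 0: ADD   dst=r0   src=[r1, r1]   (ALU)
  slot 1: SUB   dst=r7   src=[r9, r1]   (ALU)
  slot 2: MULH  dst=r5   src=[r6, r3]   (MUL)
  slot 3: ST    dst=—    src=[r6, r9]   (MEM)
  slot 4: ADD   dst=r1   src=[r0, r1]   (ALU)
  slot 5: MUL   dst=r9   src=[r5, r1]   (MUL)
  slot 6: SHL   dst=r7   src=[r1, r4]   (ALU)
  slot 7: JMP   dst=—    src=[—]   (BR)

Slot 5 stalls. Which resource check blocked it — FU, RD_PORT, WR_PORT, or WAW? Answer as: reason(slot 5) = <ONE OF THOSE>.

(0) want 1×ALU +1rd +1wr — yes → AL1|MU2|ME1|BR1|rd5|wr3
(1) want 1×ALU +2rd +1wr — yes → AL0|MU2|ME1|BR1|rd3|wr2
(2) want 1×MUL +2rd +1wr — yes → AL0|MU1|ME1|BR1|rd1|wr1
(3) want 1×MEM +2rd +0wr — RD_PORT → AL0|MU1|ME1|BR1|rd1|wr1
(4) want 1×ALU +2rd +1wr — FU → AL0|MU1|ME1|BR1|rd1|wr1
(5) want 1×MUL +2rd +1wr — RD_PORT → AL0|MU1|ME1|BR1|rd1|wr1
(6) want 1×ALU +2rd +1wr — FU → AL0|MU1|ME1|BR1|rd1|wr1
(7) want 1×BR +0rd +0wr — yes → AL0|MU1|ME1|BR0|rd1|wr1

reason(slot 5) = RD_PORT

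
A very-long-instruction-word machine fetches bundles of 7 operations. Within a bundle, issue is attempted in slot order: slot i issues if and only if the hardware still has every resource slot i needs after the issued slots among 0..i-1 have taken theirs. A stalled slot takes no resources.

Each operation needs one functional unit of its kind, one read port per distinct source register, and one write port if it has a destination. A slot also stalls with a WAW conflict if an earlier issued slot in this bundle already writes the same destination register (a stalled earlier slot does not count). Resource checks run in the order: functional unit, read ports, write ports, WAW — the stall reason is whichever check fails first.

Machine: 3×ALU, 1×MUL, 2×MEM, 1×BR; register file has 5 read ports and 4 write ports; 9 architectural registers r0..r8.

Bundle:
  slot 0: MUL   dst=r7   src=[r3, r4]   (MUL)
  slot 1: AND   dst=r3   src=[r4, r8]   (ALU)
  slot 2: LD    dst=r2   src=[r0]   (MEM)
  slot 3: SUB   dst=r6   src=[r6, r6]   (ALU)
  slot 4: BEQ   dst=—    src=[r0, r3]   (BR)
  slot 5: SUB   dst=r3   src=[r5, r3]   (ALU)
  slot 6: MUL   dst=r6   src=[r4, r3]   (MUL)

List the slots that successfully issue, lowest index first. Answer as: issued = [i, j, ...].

#0 MUL src=r3,r4 dispatched  <A:3 Mu:0 Ld:2 B:1 rd:3 wr:3>
#1 ALU src=r4,r8 dispatched  <A:2 Mu:0 Ld:2 B:1 rd:1 wr:2>
#2 MEM src=r0 dispatched  <A:2 Mu:0 Ld:1 B:1 rd:0 wr:1>
#3 ALU src=r6,r6 held:RD_PORT  <A:2 Mu:0 Ld:1 B:1 rd:0 wr:1>
#4 BR src=r0,r3 held:RD_PORT  <A:2 Mu:0 Ld:1 B:1 rd:0 wr:1>
#5 ALU src=r5,r3 held:RD_PORT  <A:2 Mu:0 Ld:1 B:1 rd:0 wr:1>
#6 MUL src=r4,r3 held:FU  <A:2 Mu:0 Ld:1 B:1 rd:0 wr:1>

issued = [0, 1, 2]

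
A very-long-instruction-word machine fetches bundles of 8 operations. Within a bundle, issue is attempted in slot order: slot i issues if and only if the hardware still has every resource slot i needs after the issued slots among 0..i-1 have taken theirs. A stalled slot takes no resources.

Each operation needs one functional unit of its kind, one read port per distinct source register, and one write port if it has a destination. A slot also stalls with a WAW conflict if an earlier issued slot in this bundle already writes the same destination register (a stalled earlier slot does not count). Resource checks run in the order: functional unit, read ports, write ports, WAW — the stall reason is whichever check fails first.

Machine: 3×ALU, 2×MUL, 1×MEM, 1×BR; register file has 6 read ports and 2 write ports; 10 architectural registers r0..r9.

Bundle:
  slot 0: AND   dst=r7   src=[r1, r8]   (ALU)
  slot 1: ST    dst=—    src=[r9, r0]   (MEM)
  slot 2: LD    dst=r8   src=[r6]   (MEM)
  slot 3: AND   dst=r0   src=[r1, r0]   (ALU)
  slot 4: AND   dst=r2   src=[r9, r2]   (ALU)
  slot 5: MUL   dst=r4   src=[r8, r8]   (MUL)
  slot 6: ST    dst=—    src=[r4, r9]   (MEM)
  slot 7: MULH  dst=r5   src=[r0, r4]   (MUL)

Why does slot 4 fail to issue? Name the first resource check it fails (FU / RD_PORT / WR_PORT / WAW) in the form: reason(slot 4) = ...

reason(slot 4) = RD_PORT

#0 ALU src=r1,r8 dispatched  <A:2 Mu:2 Ld:1 B:1 rd:4 wr:1>
#1 MEM src=r9,r0 dispatched  <A:2 Mu:2 Ld:0 B:1 rd:2 wr:1>
#2 MEM src=r6 held:FU  <A:2 Mu:2 Ld:0 B:1 rd:2 wr:1>
#3 ALU src=r1,r0 dispatched  <A:1 Mu:2 Ld:0 B:1 rd:0 wr:0>
#4 ALU src=r9,r2 held:RD_PORT  <A:1 Mu:2 Ld:0 B:1 rd:0 wr:0>
#5 MUL src=r8,r8 held:RD_PORT  <A:1 Mu:2 Ld:0 B:1 rd:0 wr:0>
#6 MEM src=r4,r9 held:FU  <A:1 Mu:2 Ld:0 B:1 rd:0 wr:0>
#7 MUL src=r0,r4 held:RD_PORT  <A:1 Mu:2 Ld:0 B:1 rd:0 wr:0>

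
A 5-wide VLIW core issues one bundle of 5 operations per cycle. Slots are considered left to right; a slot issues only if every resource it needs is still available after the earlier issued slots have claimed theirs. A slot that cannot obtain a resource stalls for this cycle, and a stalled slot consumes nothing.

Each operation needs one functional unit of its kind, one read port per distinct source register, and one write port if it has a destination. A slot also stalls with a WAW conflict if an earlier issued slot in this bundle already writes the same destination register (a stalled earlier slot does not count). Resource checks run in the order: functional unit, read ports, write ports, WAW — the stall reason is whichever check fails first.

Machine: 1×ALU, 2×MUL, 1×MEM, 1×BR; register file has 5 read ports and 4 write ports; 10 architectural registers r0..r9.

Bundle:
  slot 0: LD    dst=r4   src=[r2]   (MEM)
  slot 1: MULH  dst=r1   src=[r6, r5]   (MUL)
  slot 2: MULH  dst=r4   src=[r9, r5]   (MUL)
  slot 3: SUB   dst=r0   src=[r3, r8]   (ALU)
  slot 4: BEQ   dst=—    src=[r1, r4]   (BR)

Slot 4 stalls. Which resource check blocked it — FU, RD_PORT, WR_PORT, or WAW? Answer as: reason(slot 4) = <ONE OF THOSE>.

slot 0 (MEM): ISSUE — free A1,Mu2,Ld0,B1 rp4 wp3
slot 1 (MUL): ISSUE — free A1,Mu1,Ld0,B1 rp2 wp2
slot 2 (MUL): stall WAW — free A1,Mu1,Ld0,B1 rp2 wp2
slot 3 (ALU): ISSUE — free A0,Mu1,Ld0,B1 rp0 wp1
slot 4 (BR): stall RD_PORT — free A0,Mu1,Ld0,B1 rp0 wp1

reason(slot 4) = RD_PORT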